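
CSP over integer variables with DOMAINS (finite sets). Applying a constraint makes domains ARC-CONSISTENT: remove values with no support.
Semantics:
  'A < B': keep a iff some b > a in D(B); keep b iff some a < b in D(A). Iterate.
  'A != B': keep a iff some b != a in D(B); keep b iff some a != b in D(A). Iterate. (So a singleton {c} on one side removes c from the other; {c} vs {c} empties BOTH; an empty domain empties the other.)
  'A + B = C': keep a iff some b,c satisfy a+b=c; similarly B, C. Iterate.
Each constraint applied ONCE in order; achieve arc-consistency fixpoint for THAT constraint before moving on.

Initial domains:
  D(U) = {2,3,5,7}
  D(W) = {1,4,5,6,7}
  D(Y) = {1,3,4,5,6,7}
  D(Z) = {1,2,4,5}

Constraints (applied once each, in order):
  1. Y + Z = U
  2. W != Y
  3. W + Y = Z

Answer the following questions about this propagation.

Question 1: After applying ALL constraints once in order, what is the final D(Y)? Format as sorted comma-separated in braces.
Answer: {1,3}

Derivation:
Constraint 1 (Y + Z = U) on D(Y)={1,3,4,5,6,7} D(Z)={1,2,4,5} D(U)={2,3,5,7}: Y {1,3,4,5,6,7}->{1,3,4,5,6}; Z {1,2,4,5}->{1,2,4}
Constraint 2 (W != Y) on D(W)={1,4,5,6,7} D(Y)={1,3,4,5,6}: no change
Constraint 3 (W + Y = Z) on D(W)={1,4,5,6,7} D(Y)={1,3,4,5,6} D(Z)={1,2,4}: W {1,4,5,6,7}->{1}; Y {1,3,4,5,6}->{1,3}; Z {1,2,4}->{2,4}
So after all 3 constraints: D(Y) = {1,3}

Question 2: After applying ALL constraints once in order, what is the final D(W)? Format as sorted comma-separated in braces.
Answer: {1}

Derivation:
Constraint 1 (Y + Z = U) on D(Y)={1,3,4,5,6,7} D(Z)={1,2,4,5} D(U)={2,3,5,7}: Y {1,3,4,5,6,7}->{1,3,4,5,6}; Z {1,2,4,5}->{1,2,4}
Constraint 2 (W != Y) on D(W)={1,4,5,6,7} D(Y)={1,3,4,5,6}: no change
Constraint 3 (W + Y = Z) on D(W)={1,4,5,6,7} D(Y)={1,3,4,5,6} D(Z)={1,2,4}: W {1,4,5,6,7}->{1}; Y {1,3,4,5,6}->{1,3}; Z {1,2,4}->{2,4}
So after all 3 constraints: D(W) = {1}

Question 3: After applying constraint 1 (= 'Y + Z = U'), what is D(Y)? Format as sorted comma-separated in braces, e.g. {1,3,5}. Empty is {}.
Answer: {1,3,4,5,6}

Derivation:
Constraint 1 (Y + Z = U) on D(Y)={1,3,4,5,6,7} D(Z)={1,2,4,5} D(U)={2,3,5,7}: Y {1,3,4,5,6,7}->{1,3,4,5,6}; Z {1,2,4,5}->{1,2,4}
So after constraint 1: D(Y) = {1,3,4,5,6}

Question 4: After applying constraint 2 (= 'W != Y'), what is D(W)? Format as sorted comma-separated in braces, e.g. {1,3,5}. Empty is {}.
Answer: {1,4,5,6,7}

Derivation:
Constraint 1 (Y + Z = U) on D(Y)={1,3,4,5,6,7} D(Z)={1,2,4,5} D(U)={2,3,5,7}: Y {1,3,4,5,6,7}->{1,3,4,5,6}; Z {1,2,4,5}->{1,2,4}
Constraint 2 (W != Y) on D(W)={1,4,5,6,7} D(Y)={1,3,4,5,6}: no change
So after constraint 2: D(W) = {1,4,5,6,7}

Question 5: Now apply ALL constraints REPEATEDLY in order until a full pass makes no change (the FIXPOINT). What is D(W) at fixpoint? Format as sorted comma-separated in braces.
Answer: {1}

Derivation:
pass 0 (initial): D(W)={1,4,5,6,7}
pass 1: W {1,4,5,6,7}->{1}; Y {1,3,4,5,6,7}->{1,3}; Z {1,2,4,5}->{2,4}
pass 2: U {2,3,5,7}->{3,5,7}; Y {1,3}->{3}; Z {2,4}->{4}
pass 3: U {3,5,7}->{7}
pass 4: no change
Fixpoint after 4 passes: D(W) = {1}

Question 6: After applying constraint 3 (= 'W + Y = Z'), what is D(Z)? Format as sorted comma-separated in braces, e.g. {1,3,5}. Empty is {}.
Constraint 1 (Y + Z = U) on D(Y)={1,3,4,5,6,7} D(Z)={1,2,4,5} D(U)={2,3,5,7}: Y {1,3,4,5,6,7}->{1,3,4,5,6}; Z {1,2,4,5}->{1,2,4}
Constraint 2 (W != Y) on D(W)={1,4,5,6,7} D(Y)={1,3,4,5,6}: no change
Constraint 3 (W + Y = Z) on D(W)={1,4,5,6,7} D(Y)={1,3,4,5,6} D(Z)={1,2,4}: W {1,4,5,6,7}->{1}; Y {1,3,4,5,6}->{1,3}; Z {1,2,4}->{2,4}
So after constraint 3: D(Z) = {2,4}

Answer: {2,4}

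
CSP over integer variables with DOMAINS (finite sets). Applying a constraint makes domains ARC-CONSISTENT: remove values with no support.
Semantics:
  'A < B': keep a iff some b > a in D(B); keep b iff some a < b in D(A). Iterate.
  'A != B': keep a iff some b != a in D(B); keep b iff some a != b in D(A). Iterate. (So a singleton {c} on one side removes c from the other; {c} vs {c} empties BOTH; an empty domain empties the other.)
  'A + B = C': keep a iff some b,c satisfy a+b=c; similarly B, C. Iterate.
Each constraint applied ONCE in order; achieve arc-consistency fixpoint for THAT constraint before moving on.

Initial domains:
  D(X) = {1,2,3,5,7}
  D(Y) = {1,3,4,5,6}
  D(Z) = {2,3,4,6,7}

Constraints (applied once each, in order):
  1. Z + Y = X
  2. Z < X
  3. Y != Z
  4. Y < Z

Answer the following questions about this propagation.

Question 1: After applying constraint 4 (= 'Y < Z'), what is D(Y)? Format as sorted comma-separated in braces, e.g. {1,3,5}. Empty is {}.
Answer: {1,3,4,5}

Derivation:
Constraint 1 (Z + Y = X) on D(Z)={2,3,4,6,7} D(Y)={1,3,4,5,6} D(X)={1,2,3,5,7}: Z {2,3,4,6,7}->{2,3,4,6}; Y {1,3,4,5,6}->{1,3,4,5}; X {1,2,3,5,7}->{3,5,7}
Constraint 2 (Z < X) on D(Z)={2,3,4,6} D(X)={3,5,7}: no change
Constraint 3 (Y != Z) on D(Y)={1,3,4,5} D(Z)={2,3,4,6}: no change
Constraint 4 (Y < Z) on D(Y)={1,3,4,5} D(Z)={2,3,4,6}: no change
So after constraint 4: D(Y) = {1,3,4,5}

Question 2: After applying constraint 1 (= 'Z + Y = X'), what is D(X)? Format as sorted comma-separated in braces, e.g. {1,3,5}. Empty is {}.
Constraint 1 (Z + Y = X) on D(Z)={2,3,4,6,7} D(Y)={1,3,4,5,6} D(X)={1,2,3,5,7}: Z {2,3,4,6,7}->{2,3,4,6}; Y {1,3,4,5,6}->{1,3,4,5}; X {1,2,3,5,7}->{3,5,7}
So after constraint 1: D(X) = {3,5,7}

Answer: {3,5,7}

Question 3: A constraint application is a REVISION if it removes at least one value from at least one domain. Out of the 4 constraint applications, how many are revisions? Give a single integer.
Constraint 1 (Z + Y = X) on D(Z)={2,3,4,6,7} D(Y)={1,3,4,5,6} D(X)={1,2,3,5,7}: Z {2,3,4,6,7}->{2,3,4,6}; Y {1,3,4,5,6}->{1,3,4,5}; X {1,2,3,5,7}->{3,5,7} => REVISION
Constraint 2 (Z < X) on D(Z)={2,3,4,6} D(X)={3,5,7}: no change => not a revision
Constraint 3 (Y != Z) on D(Y)={1,3,4,5} D(Z)={2,3,4,6}: no change => not a revision
Constraint 4 (Y < Z) on D(Y)={1,3,4,5} D(Z)={2,3,4,6}: no change => not a revision
Total revisions = 1

Answer: 1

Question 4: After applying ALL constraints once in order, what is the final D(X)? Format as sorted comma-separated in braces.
Constraint 1 (Z + Y = X) on D(Z)={2,3,4,6,7} D(Y)={1,3,4,5,6} D(X)={1,2,3,5,7}: Z {2,3,4,6,7}->{2,3,4,6}; Y {1,3,4,5,6}->{1,3,4,5}; X {1,2,3,5,7}->{3,5,7}
Constraint 2 (Z < X) on D(Z)={2,3,4,6} D(X)={3,5,7}: no change
Constraint 3 (Y != Z) on D(Y)={1,3,4,5} D(Z)={2,3,4,6}: no change
Constraint 4 (Y < Z) on D(Y)={1,3,4,5} D(Z)={2,3,4,6}: no change
So after all 4 constraints: D(X) = {3,5,7}

Answer: {3,5,7}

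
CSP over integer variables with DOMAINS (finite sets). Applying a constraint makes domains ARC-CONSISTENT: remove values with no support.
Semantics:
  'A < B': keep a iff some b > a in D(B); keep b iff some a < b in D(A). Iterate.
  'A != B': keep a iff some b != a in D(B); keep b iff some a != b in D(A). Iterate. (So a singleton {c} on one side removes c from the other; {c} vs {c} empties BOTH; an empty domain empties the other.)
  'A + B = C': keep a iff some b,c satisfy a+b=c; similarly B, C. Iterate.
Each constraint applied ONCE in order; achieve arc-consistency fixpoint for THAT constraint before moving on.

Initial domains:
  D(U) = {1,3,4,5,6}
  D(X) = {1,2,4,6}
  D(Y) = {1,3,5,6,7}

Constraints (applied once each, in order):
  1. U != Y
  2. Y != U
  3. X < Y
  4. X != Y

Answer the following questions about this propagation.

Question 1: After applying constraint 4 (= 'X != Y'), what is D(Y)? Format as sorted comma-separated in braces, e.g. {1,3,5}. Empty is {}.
Constraint 1 (U != Y) on D(U)={1,3,4,5,6} D(Y)={1,3,5,6,7}: no change
Constraint 2 (Y != U) on D(Y)={1,3,5,6,7} D(U)={1,3,4,5,6}: no change
Constraint 3 (X < Y) on D(X)={1,2,4,6} D(Y)={1,3,5,6,7}: Y {1,3,5,6,7}->{3,5,6,7}
Constraint 4 (X != Y) on D(X)={1,2,4,6} D(Y)={3,5,6,7}: no change
So after constraint 4: D(Y) = {3,5,6,7}

Answer: {3,5,6,7}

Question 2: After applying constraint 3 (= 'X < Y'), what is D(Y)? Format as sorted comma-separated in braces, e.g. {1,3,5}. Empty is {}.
Answer: {3,5,6,7}

Derivation:
Constraint 1 (U != Y) on D(U)={1,3,4,5,6} D(Y)={1,3,5,6,7}: no change
Constraint 2 (Y != U) on D(Y)={1,3,5,6,7} D(U)={1,3,4,5,6}: no change
Constraint 3 (X < Y) on D(X)={1,2,4,6} D(Y)={1,3,5,6,7}: Y {1,3,5,6,7}->{3,5,6,7}
So after constraint 3: D(Y) = {3,5,6,7}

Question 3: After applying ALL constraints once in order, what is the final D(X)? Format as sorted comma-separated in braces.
Answer: {1,2,4,6}

Derivation:
Constraint 1 (U != Y) on D(U)={1,3,4,5,6} D(Y)={1,3,5,6,7}: no change
Constraint 2 (Y != U) on D(Y)={1,3,5,6,7} D(U)={1,3,4,5,6}: no change
Constraint 3 (X < Y) on D(X)={1,2,4,6} D(Y)={1,3,5,6,7}: Y {1,3,5,6,7}->{3,5,6,7}
Constraint 4 (X != Y) on D(X)={1,2,4,6} D(Y)={3,5,6,7}: no change
So after all 4 constraints: D(X) = {1,2,4,6}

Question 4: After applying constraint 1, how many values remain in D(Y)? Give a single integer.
Answer: 5

Derivation:
Constraint 1 (U != Y) on D(U)={1,3,4,5,6} D(Y)={1,3,5,6,7}: no change
So after constraint 1: D(Y)={1,3,5,6,7}, size = 5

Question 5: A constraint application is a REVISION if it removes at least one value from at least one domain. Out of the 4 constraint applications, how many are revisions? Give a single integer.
Constraint 1 (U != Y) on D(U)={1,3,4,5,6} D(Y)={1,3,5,6,7}: no change => not a revision
Constraint 2 (Y != U) on D(Y)={1,3,5,6,7} D(U)={1,3,4,5,6}: no change => not a revision
Constraint 3 (X < Y) on D(X)={1,2,4,6} D(Y)={1,3,5,6,7}: Y {1,3,5,6,7}->{3,5,6,7} => REVISION
Constraint 4 (X != Y) on D(X)={1,2,4,6} D(Y)={3,5,6,7}: no change => not a revision
Total revisions = 1

Answer: 1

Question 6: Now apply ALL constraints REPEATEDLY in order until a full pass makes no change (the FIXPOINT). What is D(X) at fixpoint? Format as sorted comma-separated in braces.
pass 0 (initial): D(X)={1,2,4,6}
pass 1: Y {1,3,5,6,7}->{3,5,6,7}
pass 2: no change
Fixpoint after 2 passes: D(X) = {1,2,4,6}

Answer: {1,2,4,6}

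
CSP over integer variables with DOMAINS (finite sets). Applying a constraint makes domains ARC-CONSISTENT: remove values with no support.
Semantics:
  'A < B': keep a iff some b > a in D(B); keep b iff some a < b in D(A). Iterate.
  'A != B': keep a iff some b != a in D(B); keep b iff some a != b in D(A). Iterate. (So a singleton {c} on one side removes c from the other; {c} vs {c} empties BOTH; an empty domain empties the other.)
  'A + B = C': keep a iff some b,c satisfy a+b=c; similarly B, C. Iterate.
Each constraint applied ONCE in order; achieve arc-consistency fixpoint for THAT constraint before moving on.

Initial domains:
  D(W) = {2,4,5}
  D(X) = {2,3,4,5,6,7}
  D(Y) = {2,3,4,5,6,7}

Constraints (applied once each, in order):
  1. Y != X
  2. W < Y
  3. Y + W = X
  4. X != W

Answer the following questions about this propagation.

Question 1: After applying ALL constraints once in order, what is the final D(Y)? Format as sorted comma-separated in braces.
Answer: {3,4,5}

Derivation:
Constraint 1 (Y != X) on D(Y)={2,3,4,5,6,7} D(X)={2,3,4,5,6,7}: no change
Constraint 2 (W < Y) on D(W)={2,4,5} D(Y)={2,3,4,5,6,7}: Y {2,3,4,5,6,7}->{3,4,5,6,7}
Constraint 3 (Y + W = X) on D(Y)={3,4,5,6,7} D(W)={2,4,5} D(X)={2,3,4,5,6,7}: Y {3,4,5,6,7}->{3,4,5}; W {2,4,5}->{2,4}; X {2,3,4,5,6,7}->{5,6,7}
Constraint 4 (X != W) on D(X)={5,6,7} D(W)={2,4}: no change
So after all 4 constraints: D(Y) = {3,4,5}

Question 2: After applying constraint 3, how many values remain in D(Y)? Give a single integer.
Answer: 3

Derivation:
Constraint 1 (Y != X) on D(Y)={2,3,4,5,6,7} D(X)={2,3,4,5,6,7}: no change
Constraint 2 (W < Y) on D(W)={2,4,5} D(Y)={2,3,4,5,6,7}: Y {2,3,4,5,6,7}->{3,4,5,6,7}
Constraint 3 (Y + W = X) on D(Y)={3,4,5,6,7} D(W)={2,4,5} D(X)={2,3,4,5,6,7}: Y {3,4,5,6,7}->{3,4,5}; W {2,4,5}->{2,4}; X {2,3,4,5,6,7}->{5,6,7}
So after constraint 3: D(Y)={3,4,5}, size = 3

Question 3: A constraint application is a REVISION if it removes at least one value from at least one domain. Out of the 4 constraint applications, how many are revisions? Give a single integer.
Answer: 2

Derivation:
Constraint 1 (Y != X) on D(Y)={2,3,4,5,6,7} D(X)={2,3,4,5,6,7}: no change => not a revision
Constraint 2 (W < Y) on D(W)={2,4,5} D(Y)={2,3,4,5,6,7}: Y {2,3,4,5,6,7}->{3,4,5,6,7} => REVISION
Constraint 3 (Y + W = X) on D(Y)={3,4,5,6,7} D(W)={2,4,5} D(X)={2,3,4,5,6,7}: Y {3,4,5,6,7}->{3,4,5}; W {2,4,5}->{2,4}; X {2,3,4,5,6,7}->{5,6,7} => REVISION
Constraint 4 (X != W) on D(X)={5,6,7} D(W)={2,4}: no change => not a revision
Total revisions = 2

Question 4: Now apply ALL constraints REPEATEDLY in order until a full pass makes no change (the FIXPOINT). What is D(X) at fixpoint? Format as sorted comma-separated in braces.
pass 0 (initial): D(X)={2,3,4,5,6,7}
pass 1: W {2,4,5}->{2,4}; X {2,3,4,5,6,7}->{5,6,7}; Y {2,3,4,5,6,7}->{3,4,5}
pass 2: no change
Fixpoint after 2 passes: D(X) = {5,6,7}

Answer: {5,6,7}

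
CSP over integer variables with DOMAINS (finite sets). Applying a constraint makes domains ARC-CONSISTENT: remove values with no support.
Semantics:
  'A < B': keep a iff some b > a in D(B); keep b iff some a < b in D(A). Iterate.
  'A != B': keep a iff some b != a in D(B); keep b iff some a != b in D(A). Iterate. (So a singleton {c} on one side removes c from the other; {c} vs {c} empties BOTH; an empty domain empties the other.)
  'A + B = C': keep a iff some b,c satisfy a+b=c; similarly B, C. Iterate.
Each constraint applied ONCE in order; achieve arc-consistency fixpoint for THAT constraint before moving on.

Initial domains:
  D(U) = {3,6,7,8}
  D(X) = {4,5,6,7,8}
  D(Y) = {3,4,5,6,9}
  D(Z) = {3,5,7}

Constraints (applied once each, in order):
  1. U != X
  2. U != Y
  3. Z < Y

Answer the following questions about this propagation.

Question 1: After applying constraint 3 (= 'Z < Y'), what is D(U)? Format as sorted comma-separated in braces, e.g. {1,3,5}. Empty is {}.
Constraint 1 (U != X) on D(U)={3,6,7,8} D(X)={4,5,6,7,8}: no change
Constraint 2 (U != Y) on D(U)={3,6,7,8} D(Y)={3,4,5,6,9}: no change
Constraint 3 (Z < Y) on D(Z)={3,5,7} D(Y)={3,4,5,6,9}: Y {3,4,5,6,9}->{4,5,6,9}
So after constraint 3: D(U) = {3,6,7,8}

Answer: {3,6,7,8}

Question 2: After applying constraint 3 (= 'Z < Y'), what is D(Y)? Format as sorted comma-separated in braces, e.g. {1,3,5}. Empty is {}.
Constraint 1 (U != X) on D(U)={3,6,7,8} D(X)={4,5,6,7,8}: no change
Constraint 2 (U != Y) on D(U)={3,6,7,8} D(Y)={3,4,5,6,9}: no change
Constraint 3 (Z < Y) on D(Z)={3,5,7} D(Y)={3,4,5,6,9}: Y {3,4,5,6,9}->{4,5,6,9}
So after constraint 3: D(Y) = {4,5,6,9}

Answer: {4,5,6,9}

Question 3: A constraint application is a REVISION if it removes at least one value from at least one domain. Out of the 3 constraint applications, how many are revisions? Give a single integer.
Constraint 1 (U != X) on D(U)={3,6,7,8} D(X)={4,5,6,7,8}: no change => not a revision
Constraint 2 (U != Y) on D(U)={3,6,7,8} D(Y)={3,4,5,6,9}: no change => not a revision
Constraint 3 (Z < Y) on D(Z)={3,5,7} D(Y)={3,4,5,6,9}: Y {3,4,5,6,9}->{4,5,6,9} => REVISION
Total revisions = 1

Answer: 1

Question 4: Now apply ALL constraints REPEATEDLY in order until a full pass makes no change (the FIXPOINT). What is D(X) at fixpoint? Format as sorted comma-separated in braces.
pass 0 (initial): D(X)={4,5,6,7,8}
pass 1: Y {3,4,5,6,9}->{4,5,6,9}
pass 2: no change
Fixpoint after 2 passes: D(X) = {4,5,6,7,8}

Answer: {4,5,6,7,8}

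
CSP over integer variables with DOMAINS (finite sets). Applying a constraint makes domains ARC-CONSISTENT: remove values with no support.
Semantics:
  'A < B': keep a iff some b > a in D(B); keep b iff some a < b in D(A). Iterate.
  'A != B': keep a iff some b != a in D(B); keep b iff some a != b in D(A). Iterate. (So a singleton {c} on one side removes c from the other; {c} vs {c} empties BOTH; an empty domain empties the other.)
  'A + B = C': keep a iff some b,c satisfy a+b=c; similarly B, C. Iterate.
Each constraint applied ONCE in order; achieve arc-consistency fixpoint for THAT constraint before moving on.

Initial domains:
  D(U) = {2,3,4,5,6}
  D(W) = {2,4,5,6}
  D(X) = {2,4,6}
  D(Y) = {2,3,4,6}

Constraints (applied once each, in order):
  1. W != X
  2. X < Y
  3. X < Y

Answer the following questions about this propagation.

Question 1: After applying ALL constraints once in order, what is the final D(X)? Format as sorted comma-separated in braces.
Constraint 1 (W != X) on D(W)={2,4,5,6} D(X)={2,4,6}: no change
Constraint 2 (X < Y) on D(X)={2,4,6} D(Y)={2,3,4,6}: X {2,4,6}->{2,4}; Y {2,3,4,6}->{3,4,6}
Constraint 3 (X < Y) on D(X)={2,4} D(Y)={3,4,6}: no change
So after all 3 constraints: D(X) = {2,4}

Answer: {2,4}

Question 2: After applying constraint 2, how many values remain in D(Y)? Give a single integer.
Answer: 3

Derivation:
Constraint 1 (W != X) on D(W)={2,4,5,6} D(X)={2,4,6}: no change
Constraint 2 (X < Y) on D(X)={2,4,6} D(Y)={2,3,4,6}: X {2,4,6}->{2,4}; Y {2,3,4,6}->{3,4,6}
So after constraint 2: D(Y)={3,4,6}, size = 3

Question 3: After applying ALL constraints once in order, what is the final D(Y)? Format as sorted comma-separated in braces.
Constraint 1 (W != X) on D(W)={2,4,5,6} D(X)={2,4,6}: no change
Constraint 2 (X < Y) on D(X)={2,4,6} D(Y)={2,3,4,6}: X {2,4,6}->{2,4}; Y {2,3,4,6}->{3,4,6}
Constraint 3 (X < Y) on D(X)={2,4} D(Y)={3,4,6}: no change
So after all 3 constraints: D(Y) = {3,4,6}

Answer: {3,4,6}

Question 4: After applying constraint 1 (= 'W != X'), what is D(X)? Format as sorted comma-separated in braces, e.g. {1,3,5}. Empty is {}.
Answer: {2,4,6}

Derivation:
Constraint 1 (W != X) on D(W)={2,4,5,6} D(X)={2,4,6}: no change
So after constraint 1: D(X) = {2,4,6}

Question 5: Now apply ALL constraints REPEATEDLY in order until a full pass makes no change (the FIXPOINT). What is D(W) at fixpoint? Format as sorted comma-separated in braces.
Answer: {2,4,5,6}

Derivation:
pass 0 (initial): D(W)={2,4,5,6}
pass 1: X {2,4,6}->{2,4}; Y {2,3,4,6}->{3,4,6}
pass 2: no change
Fixpoint after 2 passes: D(W) = {2,4,5,6}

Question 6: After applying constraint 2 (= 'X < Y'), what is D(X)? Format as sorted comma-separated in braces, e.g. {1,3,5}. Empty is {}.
Answer: {2,4}

Derivation:
Constraint 1 (W != X) on D(W)={2,4,5,6} D(X)={2,4,6}: no change
Constraint 2 (X < Y) on D(X)={2,4,6} D(Y)={2,3,4,6}: X {2,4,6}->{2,4}; Y {2,3,4,6}->{3,4,6}
So after constraint 2: D(X) = {2,4}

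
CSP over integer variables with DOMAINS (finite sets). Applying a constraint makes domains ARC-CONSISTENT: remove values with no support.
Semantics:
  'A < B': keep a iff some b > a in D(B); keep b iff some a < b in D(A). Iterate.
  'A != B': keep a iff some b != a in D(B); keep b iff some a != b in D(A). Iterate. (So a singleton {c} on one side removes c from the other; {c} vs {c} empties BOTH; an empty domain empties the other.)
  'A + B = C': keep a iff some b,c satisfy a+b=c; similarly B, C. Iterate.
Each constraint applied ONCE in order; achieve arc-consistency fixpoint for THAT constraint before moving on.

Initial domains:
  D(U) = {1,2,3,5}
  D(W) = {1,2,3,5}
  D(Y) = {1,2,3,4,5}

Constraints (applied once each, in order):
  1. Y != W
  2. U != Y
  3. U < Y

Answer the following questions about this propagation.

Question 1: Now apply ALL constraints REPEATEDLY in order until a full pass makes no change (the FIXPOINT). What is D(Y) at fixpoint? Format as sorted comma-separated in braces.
Answer: {2,3,4,5}

Derivation:
pass 0 (initial): D(Y)={1,2,3,4,5}
pass 1: U {1,2,3,5}->{1,2,3}; Y {1,2,3,4,5}->{2,3,4,5}
pass 2: no change
Fixpoint after 2 passes: D(Y) = {2,3,4,5}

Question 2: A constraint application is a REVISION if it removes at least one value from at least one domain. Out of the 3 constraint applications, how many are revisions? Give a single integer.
Constraint 1 (Y != W) on D(Y)={1,2,3,4,5} D(W)={1,2,3,5}: no change => not a revision
Constraint 2 (U != Y) on D(U)={1,2,3,5} D(Y)={1,2,3,4,5}: no change => not a revision
Constraint 3 (U < Y) on D(U)={1,2,3,5} D(Y)={1,2,3,4,5}: U {1,2,3,5}->{1,2,3}; Y {1,2,3,4,5}->{2,3,4,5} => REVISION
Total revisions = 1

Answer: 1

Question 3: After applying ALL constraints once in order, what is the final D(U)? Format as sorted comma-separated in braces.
Constraint 1 (Y != W) on D(Y)={1,2,3,4,5} D(W)={1,2,3,5}: no change
Constraint 2 (U != Y) on D(U)={1,2,3,5} D(Y)={1,2,3,4,5}: no change
Constraint 3 (U < Y) on D(U)={1,2,3,5} D(Y)={1,2,3,4,5}: U {1,2,3,5}->{1,2,3}; Y {1,2,3,4,5}->{2,3,4,5}
So after all 3 constraints: D(U) = {1,2,3}

Answer: {1,2,3}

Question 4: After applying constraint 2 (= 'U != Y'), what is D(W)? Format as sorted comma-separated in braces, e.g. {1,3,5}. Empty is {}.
Answer: {1,2,3,5}

Derivation:
Constraint 1 (Y != W) on D(Y)={1,2,3,4,5} D(W)={1,2,3,5}: no change
Constraint 2 (U != Y) on D(U)={1,2,3,5} D(Y)={1,2,3,4,5}: no change
So after constraint 2: D(W) = {1,2,3,5}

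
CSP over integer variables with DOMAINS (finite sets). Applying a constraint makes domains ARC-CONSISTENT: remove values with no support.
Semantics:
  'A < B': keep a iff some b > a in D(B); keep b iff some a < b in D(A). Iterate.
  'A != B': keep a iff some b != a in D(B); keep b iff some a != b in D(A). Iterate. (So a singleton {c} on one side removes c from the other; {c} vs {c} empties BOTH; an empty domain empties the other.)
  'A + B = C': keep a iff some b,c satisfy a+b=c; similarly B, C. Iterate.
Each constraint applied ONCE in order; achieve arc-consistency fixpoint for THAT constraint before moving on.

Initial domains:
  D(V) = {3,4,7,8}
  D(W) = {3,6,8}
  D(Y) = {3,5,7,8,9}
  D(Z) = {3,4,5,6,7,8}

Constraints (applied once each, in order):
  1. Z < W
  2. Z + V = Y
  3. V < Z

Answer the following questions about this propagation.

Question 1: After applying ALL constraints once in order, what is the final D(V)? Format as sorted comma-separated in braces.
Constraint 1 (Z < W) on D(Z)={3,4,5,6,7,8} D(W)={3,6,8}: Z {3,4,5,6,7,8}->{3,4,5,6,7}; W {3,6,8}->{6,8}
Constraint 2 (Z + V = Y) on D(Z)={3,4,5,6,7} D(V)={3,4,7,8} D(Y)={3,5,7,8,9}: Z {3,4,5,6,7}->{3,4,5,6}; V {3,4,7,8}->{3,4}; Y {3,5,7,8,9}->{7,8,9}
Constraint 3 (V < Z) on D(V)={3,4} D(Z)={3,4,5,6}: Z {3,4,5,6}->{4,5,6}
So after all 3 constraints: D(V) = {3,4}

Answer: {3,4}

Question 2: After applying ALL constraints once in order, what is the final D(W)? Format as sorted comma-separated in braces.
Constraint 1 (Z < W) on D(Z)={3,4,5,6,7,8} D(W)={3,6,8}: Z {3,4,5,6,7,8}->{3,4,5,6,7}; W {3,6,8}->{6,8}
Constraint 2 (Z + V = Y) on D(Z)={3,4,5,6,7} D(V)={3,4,7,8} D(Y)={3,5,7,8,9}: Z {3,4,5,6,7}->{3,4,5,6}; V {3,4,7,8}->{3,4}; Y {3,5,7,8,9}->{7,8,9}
Constraint 3 (V < Z) on D(V)={3,4} D(Z)={3,4,5,6}: Z {3,4,5,6}->{4,5,6}
So after all 3 constraints: D(W) = {6,8}

Answer: {6,8}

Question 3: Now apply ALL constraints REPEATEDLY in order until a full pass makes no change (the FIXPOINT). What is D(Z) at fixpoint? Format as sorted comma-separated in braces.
pass 0 (initial): D(Z)={3,4,5,6,7,8}
pass 1: V {3,4,7,8}->{3,4}; W {3,6,8}->{6,8}; Y {3,5,7,8,9}->{7,8,9}; Z {3,4,5,6,7,8}->{4,5,6}
pass 2: no change
Fixpoint after 2 passes: D(Z) = {4,5,6}

Answer: {4,5,6}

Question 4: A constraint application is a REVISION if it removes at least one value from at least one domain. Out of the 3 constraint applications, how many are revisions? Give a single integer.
Answer: 3

Derivation:
Constraint 1 (Z < W) on D(Z)={3,4,5,6,7,8} D(W)={3,6,8}: Z {3,4,5,6,7,8}->{3,4,5,6,7}; W {3,6,8}->{6,8} => REVISION
Constraint 2 (Z + V = Y) on D(Z)={3,4,5,6,7} D(V)={3,4,7,8} D(Y)={3,5,7,8,9}: Z {3,4,5,6,7}->{3,4,5,6}; V {3,4,7,8}->{3,4}; Y {3,5,7,8,9}->{7,8,9} => REVISION
Constraint 3 (V < Z) on D(V)={3,4} D(Z)={3,4,5,6}: Z {3,4,5,6}->{4,5,6} => REVISION
Total revisions = 3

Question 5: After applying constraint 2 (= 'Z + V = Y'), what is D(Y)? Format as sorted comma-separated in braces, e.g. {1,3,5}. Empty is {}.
Answer: {7,8,9}

Derivation:
Constraint 1 (Z < W) on D(Z)={3,4,5,6,7,8} D(W)={3,6,8}: Z {3,4,5,6,7,8}->{3,4,5,6,7}; W {3,6,8}->{6,8}
Constraint 2 (Z + V = Y) on D(Z)={3,4,5,6,7} D(V)={3,4,7,8} D(Y)={3,5,7,8,9}: Z {3,4,5,6,7}->{3,4,5,6}; V {3,4,7,8}->{3,4}; Y {3,5,7,8,9}->{7,8,9}
So after constraint 2: D(Y) = {7,8,9}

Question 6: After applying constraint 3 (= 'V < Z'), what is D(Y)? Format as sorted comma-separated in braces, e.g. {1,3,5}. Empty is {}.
Answer: {7,8,9}

Derivation:
Constraint 1 (Z < W) on D(Z)={3,4,5,6,7,8} D(W)={3,6,8}: Z {3,4,5,6,7,8}->{3,4,5,6,7}; W {3,6,8}->{6,8}
Constraint 2 (Z + V = Y) on D(Z)={3,4,5,6,7} D(V)={3,4,7,8} D(Y)={3,5,7,8,9}: Z {3,4,5,6,7}->{3,4,5,6}; V {3,4,7,8}->{3,4}; Y {3,5,7,8,9}->{7,8,9}
Constraint 3 (V < Z) on D(V)={3,4} D(Z)={3,4,5,6}: Z {3,4,5,6}->{4,5,6}
So after constraint 3: D(Y) = {7,8,9}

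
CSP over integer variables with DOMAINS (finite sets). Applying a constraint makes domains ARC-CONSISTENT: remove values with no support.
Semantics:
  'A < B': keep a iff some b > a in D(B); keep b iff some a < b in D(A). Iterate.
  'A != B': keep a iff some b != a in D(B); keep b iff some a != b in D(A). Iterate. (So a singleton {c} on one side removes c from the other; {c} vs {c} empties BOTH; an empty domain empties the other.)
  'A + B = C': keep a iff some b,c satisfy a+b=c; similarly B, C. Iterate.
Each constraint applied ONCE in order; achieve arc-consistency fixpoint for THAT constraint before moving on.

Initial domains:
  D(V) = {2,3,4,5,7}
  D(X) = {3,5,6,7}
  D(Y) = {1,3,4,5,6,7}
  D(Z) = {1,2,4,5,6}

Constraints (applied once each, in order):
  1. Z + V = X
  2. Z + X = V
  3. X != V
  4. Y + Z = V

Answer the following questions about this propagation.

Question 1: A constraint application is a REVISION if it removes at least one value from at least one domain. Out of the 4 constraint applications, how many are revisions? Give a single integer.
Answer: 3

Derivation:
Constraint 1 (Z + V = X) on D(Z)={1,2,4,5,6} D(V)={2,3,4,5,7} D(X)={3,5,6,7}: Z {1,2,4,5,6}->{1,2,4,5}; V {2,3,4,5,7}->{2,3,4,5} => REVISION
Constraint 2 (Z + X = V) on D(Z)={1,2,4,5} D(X)={3,5,6,7} D(V)={2,3,4,5}: Z {1,2,4,5}->{1,2}; X {3,5,6,7}->{3}; V {2,3,4,5}->{4,5} => REVISION
Constraint 3 (X != V) on D(X)={3} D(V)={4,5}: no change => not a revision
Constraint 4 (Y + Z = V) on D(Y)={1,3,4,5,6,7} D(Z)={1,2} D(V)={4,5}: Y {1,3,4,5,6,7}->{3,4} => REVISION
Total revisions = 3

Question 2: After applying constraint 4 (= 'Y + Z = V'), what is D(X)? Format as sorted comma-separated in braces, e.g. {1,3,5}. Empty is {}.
Constraint 1 (Z + V = X) on D(Z)={1,2,4,5,6} D(V)={2,3,4,5,7} D(X)={3,5,6,7}: Z {1,2,4,5,6}->{1,2,4,5}; V {2,3,4,5,7}->{2,3,4,5}
Constraint 2 (Z + X = V) on D(Z)={1,2,4,5} D(X)={3,5,6,7} D(V)={2,3,4,5}: Z {1,2,4,5}->{1,2}; X {3,5,6,7}->{3}; V {2,3,4,5}->{4,5}
Constraint 3 (X != V) on D(X)={3} D(V)={4,5}: no change
Constraint 4 (Y + Z = V) on D(Y)={1,3,4,5,6,7} D(Z)={1,2} D(V)={4,5}: Y {1,3,4,5,6,7}->{3,4}
So after constraint 4: D(X) = {3}

Answer: {3}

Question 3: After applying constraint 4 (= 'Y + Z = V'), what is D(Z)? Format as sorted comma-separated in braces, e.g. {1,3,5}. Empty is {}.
Answer: {1,2}

Derivation:
Constraint 1 (Z + V = X) on D(Z)={1,2,4,5,6} D(V)={2,3,4,5,7} D(X)={3,5,6,7}: Z {1,2,4,5,6}->{1,2,4,5}; V {2,3,4,5,7}->{2,3,4,5}
Constraint 2 (Z + X = V) on D(Z)={1,2,4,5} D(X)={3,5,6,7} D(V)={2,3,4,5}: Z {1,2,4,5}->{1,2}; X {3,5,6,7}->{3}; V {2,3,4,5}->{4,5}
Constraint 3 (X != V) on D(X)={3} D(V)={4,5}: no change
Constraint 4 (Y + Z = V) on D(Y)={1,3,4,5,6,7} D(Z)={1,2} D(V)={4,5}: Y {1,3,4,5,6,7}->{3,4}
So after constraint 4: D(Z) = {1,2}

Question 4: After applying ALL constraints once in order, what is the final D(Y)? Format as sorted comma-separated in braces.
Answer: {3,4}

Derivation:
Constraint 1 (Z + V = X) on D(Z)={1,2,4,5,6} D(V)={2,3,4,5,7} D(X)={3,5,6,7}: Z {1,2,4,5,6}->{1,2,4,5}; V {2,3,4,5,7}->{2,3,4,5}
Constraint 2 (Z + X = V) on D(Z)={1,2,4,5} D(X)={3,5,6,7} D(V)={2,3,4,5}: Z {1,2,4,5}->{1,2}; X {3,5,6,7}->{3}; V {2,3,4,5}->{4,5}
Constraint 3 (X != V) on D(X)={3} D(V)={4,5}: no change
Constraint 4 (Y + Z = V) on D(Y)={1,3,4,5,6,7} D(Z)={1,2} D(V)={4,5}: Y {1,3,4,5,6,7}->{3,4}
So after all 4 constraints: D(Y) = {3,4}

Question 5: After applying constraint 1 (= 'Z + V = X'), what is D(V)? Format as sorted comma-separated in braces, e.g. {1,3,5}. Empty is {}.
Constraint 1 (Z + V = X) on D(Z)={1,2,4,5,6} D(V)={2,3,4,5,7} D(X)={3,5,6,7}: Z {1,2,4,5,6}->{1,2,4,5}; V {2,3,4,5,7}->{2,3,4,5}
So after constraint 1: D(V) = {2,3,4,5}

Answer: {2,3,4,5}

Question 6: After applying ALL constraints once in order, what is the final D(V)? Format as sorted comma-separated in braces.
Constraint 1 (Z + V = X) on D(Z)={1,2,4,5,6} D(V)={2,3,4,5,7} D(X)={3,5,6,7}: Z {1,2,4,5,6}->{1,2,4,5}; V {2,3,4,5,7}->{2,3,4,5}
Constraint 2 (Z + X = V) on D(Z)={1,2,4,5} D(X)={3,5,6,7} D(V)={2,3,4,5}: Z {1,2,4,5}->{1,2}; X {3,5,6,7}->{3}; V {2,3,4,5}->{4,5}
Constraint 3 (X != V) on D(X)={3} D(V)={4,5}: no change
Constraint 4 (Y + Z = V) on D(Y)={1,3,4,5,6,7} D(Z)={1,2} D(V)={4,5}: Y {1,3,4,5,6,7}->{3,4}
So after all 4 constraints: D(V) = {4,5}

Answer: {4,5}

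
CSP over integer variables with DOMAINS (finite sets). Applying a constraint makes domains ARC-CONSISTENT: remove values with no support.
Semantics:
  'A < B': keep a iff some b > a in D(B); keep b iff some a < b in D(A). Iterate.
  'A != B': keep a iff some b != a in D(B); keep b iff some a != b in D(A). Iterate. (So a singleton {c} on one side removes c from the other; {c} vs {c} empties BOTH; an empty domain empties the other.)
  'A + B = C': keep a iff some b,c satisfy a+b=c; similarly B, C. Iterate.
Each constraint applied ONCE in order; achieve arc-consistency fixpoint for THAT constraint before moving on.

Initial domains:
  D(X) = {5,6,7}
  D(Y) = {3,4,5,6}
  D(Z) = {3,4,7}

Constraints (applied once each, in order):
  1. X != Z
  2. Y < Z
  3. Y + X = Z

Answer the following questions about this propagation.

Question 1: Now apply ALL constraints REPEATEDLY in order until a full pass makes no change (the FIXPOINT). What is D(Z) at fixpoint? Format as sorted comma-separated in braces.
pass 0 (initial): D(Z)={3,4,7}
pass 1: X {5,6,7}->{}; Y {3,4,5,6}->{}; Z {3,4,7}->{}
pass 2: no change
Fixpoint after 2 passes: D(Z) = {}

Answer: {}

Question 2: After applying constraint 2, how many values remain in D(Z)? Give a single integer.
Answer: 2

Derivation:
Constraint 1 (X != Z) on D(X)={5,6,7} D(Z)={3,4,7}: no change
Constraint 2 (Y < Z) on D(Y)={3,4,5,6} D(Z)={3,4,7}: Z {3,4,7}->{4,7}
So after constraint 2: D(Z)={4,7}, size = 2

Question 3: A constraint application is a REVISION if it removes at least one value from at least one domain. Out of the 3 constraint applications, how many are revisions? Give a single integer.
Constraint 1 (X != Z) on D(X)={5,6,7} D(Z)={3,4,7}: no change => not a revision
Constraint 2 (Y < Z) on D(Y)={3,4,5,6} D(Z)={3,4,7}: Z {3,4,7}->{4,7} => REVISION
Constraint 3 (Y + X = Z) on D(Y)={3,4,5,6} D(X)={5,6,7} D(Z)={4,7}: Y {3,4,5,6}->{}; X {5,6,7}->{}; Z {4,7}->{} => REVISION
Total revisions = 2

Answer: 2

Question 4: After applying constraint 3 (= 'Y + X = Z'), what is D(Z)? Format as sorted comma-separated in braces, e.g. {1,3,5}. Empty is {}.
Constraint 1 (X != Z) on D(X)={5,6,7} D(Z)={3,4,7}: no change
Constraint 2 (Y < Z) on D(Y)={3,4,5,6} D(Z)={3,4,7}: Z {3,4,7}->{4,7}
Constraint 3 (Y + X = Z) on D(Y)={3,4,5,6} D(X)={5,6,7} D(Z)={4,7}: Y {3,4,5,6}->{}; X {5,6,7}->{}; Z {4,7}->{}
So after constraint 3: D(Z) = {}

Answer: {}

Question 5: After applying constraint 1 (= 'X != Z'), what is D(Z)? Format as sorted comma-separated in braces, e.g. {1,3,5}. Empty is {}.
Answer: {3,4,7}

Derivation:
Constraint 1 (X != Z) on D(X)={5,6,7} D(Z)={3,4,7}: no change
So after constraint 1: D(Z) = {3,4,7}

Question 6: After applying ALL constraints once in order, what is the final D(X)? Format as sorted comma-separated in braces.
Constraint 1 (X != Z) on D(X)={5,6,7} D(Z)={3,4,7}: no change
Constraint 2 (Y < Z) on D(Y)={3,4,5,6} D(Z)={3,4,7}: Z {3,4,7}->{4,7}
Constraint 3 (Y + X = Z) on D(Y)={3,4,5,6} D(X)={5,6,7} D(Z)={4,7}: Y {3,4,5,6}->{}; X {5,6,7}->{}; Z {4,7}->{}
So after all 3 constraints: D(X) = {}

Answer: {}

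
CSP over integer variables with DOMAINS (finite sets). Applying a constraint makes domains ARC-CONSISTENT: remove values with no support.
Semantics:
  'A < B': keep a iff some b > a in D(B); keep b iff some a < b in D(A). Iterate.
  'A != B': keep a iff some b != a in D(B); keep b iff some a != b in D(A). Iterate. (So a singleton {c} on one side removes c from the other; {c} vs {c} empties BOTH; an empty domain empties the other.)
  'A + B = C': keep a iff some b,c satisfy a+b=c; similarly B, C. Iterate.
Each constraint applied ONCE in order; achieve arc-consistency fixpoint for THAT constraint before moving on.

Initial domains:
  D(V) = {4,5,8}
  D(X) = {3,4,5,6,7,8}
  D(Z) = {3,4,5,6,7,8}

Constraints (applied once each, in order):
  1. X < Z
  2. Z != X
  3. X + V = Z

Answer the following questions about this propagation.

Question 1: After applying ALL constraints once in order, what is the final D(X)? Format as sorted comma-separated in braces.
Answer: {3,4}

Derivation:
Constraint 1 (X < Z) on D(X)={3,4,5,6,7,8} D(Z)={3,4,5,6,7,8}: X {3,4,5,6,7,8}->{3,4,5,6,7}; Z {3,4,5,6,7,8}->{4,5,6,7,8}
Constraint 2 (Z != X) on D(Z)={4,5,6,7,8} D(X)={3,4,5,6,7}: no change
Constraint 3 (X + V = Z) on D(X)={3,4,5,6,7} D(V)={4,5,8} D(Z)={4,5,6,7,8}: X {3,4,5,6,7}->{3,4}; V {4,5,8}->{4,5}; Z {4,5,6,7,8}->{7,8}
So after all 3 constraints: D(X) = {3,4}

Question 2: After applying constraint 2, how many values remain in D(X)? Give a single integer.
Answer: 5

Derivation:
Constraint 1 (X < Z) on D(X)={3,4,5,6,7,8} D(Z)={3,4,5,6,7,8}: X {3,4,5,6,7,8}->{3,4,5,6,7}; Z {3,4,5,6,7,8}->{4,5,6,7,8}
Constraint 2 (Z != X) on D(Z)={4,5,6,7,8} D(X)={3,4,5,6,7}: no change
So after constraint 2: D(X)={3,4,5,6,7}, size = 5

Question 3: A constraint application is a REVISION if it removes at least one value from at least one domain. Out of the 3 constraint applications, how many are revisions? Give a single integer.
Constraint 1 (X < Z) on D(X)={3,4,5,6,7,8} D(Z)={3,4,5,6,7,8}: X {3,4,5,6,7,8}->{3,4,5,6,7}; Z {3,4,5,6,7,8}->{4,5,6,7,8} => REVISION
Constraint 2 (Z != X) on D(Z)={4,5,6,7,8} D(X)={3,4,5,6,7}: no change => not a revision
Constraint 3 (X + V = Z) on D(X)={3,4,5,6,7} D(V)={4,5,8} D(Z)={4,5,6,7,8}: X {3,4,5,6,7}->{3,4}; V {4,5,8}->{4,5}; Z {4,5,6,7,8}->{7,8} => REVISION
Total revisions = 2

Answer: 2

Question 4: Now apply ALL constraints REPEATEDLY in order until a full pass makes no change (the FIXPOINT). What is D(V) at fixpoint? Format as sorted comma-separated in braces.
pass 0 (initial): D(V)={4,5,8}
pass 1: V {4,5,8}->{4,5}; X {3,4,5,6,7,8}->{3,4}; Z {3,4,5,6,7,8}->{7,8}
pass 2: no change
Fixpoint after 2 passes: D(V) = {4,5}

Answer: {4,5}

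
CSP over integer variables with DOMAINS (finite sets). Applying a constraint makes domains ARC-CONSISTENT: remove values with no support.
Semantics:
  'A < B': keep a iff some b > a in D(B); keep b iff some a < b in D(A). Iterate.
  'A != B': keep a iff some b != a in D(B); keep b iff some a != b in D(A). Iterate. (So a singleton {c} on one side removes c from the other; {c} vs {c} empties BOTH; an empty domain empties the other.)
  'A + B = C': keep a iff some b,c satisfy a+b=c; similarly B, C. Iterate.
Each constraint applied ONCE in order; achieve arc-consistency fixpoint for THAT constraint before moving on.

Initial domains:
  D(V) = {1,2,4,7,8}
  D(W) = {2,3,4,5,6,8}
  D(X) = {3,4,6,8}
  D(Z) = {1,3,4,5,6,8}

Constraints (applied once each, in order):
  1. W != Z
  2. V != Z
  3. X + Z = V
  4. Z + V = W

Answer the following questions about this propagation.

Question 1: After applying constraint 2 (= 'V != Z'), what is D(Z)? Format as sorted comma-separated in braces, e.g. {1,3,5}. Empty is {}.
Constraint 1 (W != Z) on D(W)={2,3,4,5,6,8} D(Z)={1,3,4,5,6,8}: no change
Constraint 2 (V != Z) on D(V)={1,2,4,7,8} D(Z)={1,3,4,5,6,8}: no change
So after constraint 2: D(Z) = {1,3,4,5,6,8}

Answer: {1,3,4,5,6,8}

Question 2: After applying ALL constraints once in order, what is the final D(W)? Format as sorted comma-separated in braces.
Constraint 1 (W != Z) on D(W)={2,3,4,5,6,8} D(Z)={1,3,4,5,6,8}: no change
Constraint 2 (V != Z) on D(V)={1,2,4,7,8} D(Z)={1,3,4,5,6,8}: no change
Constraint 3 (X + Z = V) on D(X)={3,4,6,8} D(Z)={1,3,4,5,6,8} D(V)={1,2,4,7,8}: X {3,4,6,8}->{3,4,6}; Z {1,3,4,5,6,8}->{1,3,4,5}; V {1,2,4,7,8}->{4,7,8}
Constraint 4 (Z + V = W) on D(Z)={1,3,4,5} D(V)={4,7,8} D(W)={2,3,4,5,6,8}: Z {1,3,4,5}->{1,4}; V {4,7,8}->{4,7}; W {2,3,4,5,6,8}->{5,8}
So after all 4 constraints: D(W) = {5,8}

Answer: {5,8}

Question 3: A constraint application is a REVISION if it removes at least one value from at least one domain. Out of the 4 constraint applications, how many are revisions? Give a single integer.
Constraint 1 (W != Z) on D(W)={2,3,4,5,6,8} D(Z)={1,3,4,5,6,8}: no change => not a revision
Constraint 2 (V != Z) on D(V)={1,2,4,7,8} D(Z)={1,3,4,5,6,8}: no change => not a revision
Constraint 3 (X + Z = V) on D(X)={3,4,6,8} D(Z)={1,3,4,5,6,8} D(V)={1,2,4,7,8}: X {3,4,6,8}->{3,4,6}; Z {1,3,4,5,6,8}->{1,3,4,5}; V {1,2,4,7,8}->{4,7,8} => REVISION
Constraint 4 (Z + V = W) on D(Z)={1,3,4,5} D(V)={4,7,8} D(W)={2,3,4,5,6,8}: Z {1,3,4,5}->{1,4}; V {4,7,8}->{4,7}; W {2,3,4,5,6,8}->{5,8} => REVISION
Total revisions = 2

Answer: 2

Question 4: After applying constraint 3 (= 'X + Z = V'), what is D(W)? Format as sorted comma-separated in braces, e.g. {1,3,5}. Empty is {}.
Answer: {2,3,4,5,6,8}

Derivation:
Constraint 1 (W != Z) on D(W)={2,3,4,5,6,8} D(Z)={1,3,4,5,6,8}: no change
Constraint 2 (V != Z) on D(V)={1,2,4,7,8} D(Z)={1,3,4,5,6,8}: no change
Constraint 3 (X + Z = V) on D(X)={3,4,6,8} D(Z)={1,3,4,5,6,8} D(V)={1,2,4,7,8}: X {3,4,6,8}->{3,4,6}; Z {1,3,4,5,6,8}->{1,3,4,5}; V {1,2,4,7,8}->{4,7,8}
So after constraint 3: D(W) = {2,3,4,5,6,8}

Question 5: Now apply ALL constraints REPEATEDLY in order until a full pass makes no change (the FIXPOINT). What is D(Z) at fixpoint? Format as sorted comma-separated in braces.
Answer: {1,4}

Derivation:
pass 0 (initial): D(Z)={1,3,4,5,6,8}
pass 1: V {1,2,4,7,8}->{4,7}; W {2,3,4,5,6,8}->{5,8}; X {3,4,6,8}->{3,4,6}; Z {1,3,4,5,6,8}->{1,4}
pass 2: X {3,4,6}->{3,6}
pass 3: no change
Fixpoint after 3 passes: D(Z) = {1,4}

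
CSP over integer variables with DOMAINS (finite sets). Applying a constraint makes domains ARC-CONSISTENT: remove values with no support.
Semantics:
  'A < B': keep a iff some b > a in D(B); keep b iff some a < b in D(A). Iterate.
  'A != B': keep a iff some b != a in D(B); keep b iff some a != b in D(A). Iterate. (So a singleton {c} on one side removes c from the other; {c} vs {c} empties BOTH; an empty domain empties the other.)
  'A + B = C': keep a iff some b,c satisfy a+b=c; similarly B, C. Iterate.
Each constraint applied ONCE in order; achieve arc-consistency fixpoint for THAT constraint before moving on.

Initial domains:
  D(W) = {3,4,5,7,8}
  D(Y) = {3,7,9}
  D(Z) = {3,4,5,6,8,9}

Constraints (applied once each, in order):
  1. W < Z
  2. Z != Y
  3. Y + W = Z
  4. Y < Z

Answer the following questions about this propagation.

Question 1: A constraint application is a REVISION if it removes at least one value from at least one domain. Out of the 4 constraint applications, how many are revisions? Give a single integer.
Constraint 1 (W < Z) on D(W)={3,4,5,7,8} D(Z)={3,4,5,6,8,9}: Z {3,4,5,6,8,9}->{4,5,6,8,9} => REVISION
Constraint 2 (Z != Y) on D(Z)={4,5,6,8,9} D(Y)={3,7,9}: no change => not a revision
Constraint 3 (Y + W = Z) on D(Y)={3,7,9} D(W)={3,4,5,7,8} D(Z)={4,5,6,8,9}: Y {3,7,9}->{3}; W {3,4,5,7,8}->{3,5}; Z {4,5,6,8,9}->{6,8} => REVISION
Constraint 4 (Y < Z) on D(Y)={3} D(Z)={6,8}: no change => not a revision
Total revisions = 2

Answer: 2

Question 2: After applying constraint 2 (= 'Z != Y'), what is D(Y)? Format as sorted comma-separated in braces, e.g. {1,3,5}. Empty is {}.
Constraint 1 (W < Z) on D(W)={3,4,5,7,8} D(Z)={3,4,5,6,8,9}: Z {3,4,5,6,8,9}->{4,5,6,8,9}
Constraint 2 (Z != Y) on D(Z)={4,5,6,8,9} D(Y)={3,7,9}: no change
So after constraint 2: D(Y) = {3,7,9}

Answer: {3,7,9}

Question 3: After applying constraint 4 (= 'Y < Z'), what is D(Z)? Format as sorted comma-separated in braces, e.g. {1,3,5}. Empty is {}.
Constraint 1 (W < Z) on D(W)={3,4,5,7,8} D(Z)={3,4,5,6,8,9}: Z {3,4,5,6,8,9}->{4,5,6,8,9}
Constraint 2 (Z != Y) on D(Z)={4,5,6,8,9} D(Y)={3,7,9}: no change
Constraint 3 (Y + W = Z) on D(Y)={3,7,9} D(W)={3,4,5,7,8} D(Z)={4,5,6,8,9}: Y {3,7,9}->{3}; W {3,4,5,7,8}->{3,5}; Z {4,5,6,8,9}->{6,8}
Constraint 4 (Y < Z) on D(Y)={3} D(Z)={6,8}: no change
So after constraint 4: D(Z) = {6,8}

Answer: {6,8}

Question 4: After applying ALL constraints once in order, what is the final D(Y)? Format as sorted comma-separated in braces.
Constraint 1 (W < Z) on D(W)={3,4,5,7,8} D(Z)={3,4,5,6,8,9}: Z {3,4,5,6,8,9}->{4,5,6,8,9}
Constraint 2 (Z != Y) on D(Z)={4,5,6,8,9} D(Y)={3,7,9}: no change
Constraint 3 (Y + W = Z) on D(Y)={3,7,9} D(W)={3,4,5,7,8} D(Z)={4,5,6,8,9}: Y {3,7,9}->{3}; W {3,4,5,7,8}->{3,5}; Z {4,5,6,8,9}->{6,8}
Constraint 4 (Y < Z) on D(Y)={3} D(Z)={6,8}: no change
So after all 4 constraints: D(Y) = {3}

Answer: {3}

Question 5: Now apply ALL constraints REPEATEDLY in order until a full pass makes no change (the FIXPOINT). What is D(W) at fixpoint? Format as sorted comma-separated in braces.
pass 0 (initial): D(W)={3,4,5,7,8}
pass 1: W {3,4,5,7,8}->{3,5}; Y {3,7,9}->{3}; Z {3,4,5,6,8,9}->{6,8}
pass 2: no change
Fixpoint after 2 passes: D(W) = {3,5}

Answer: {3,5}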